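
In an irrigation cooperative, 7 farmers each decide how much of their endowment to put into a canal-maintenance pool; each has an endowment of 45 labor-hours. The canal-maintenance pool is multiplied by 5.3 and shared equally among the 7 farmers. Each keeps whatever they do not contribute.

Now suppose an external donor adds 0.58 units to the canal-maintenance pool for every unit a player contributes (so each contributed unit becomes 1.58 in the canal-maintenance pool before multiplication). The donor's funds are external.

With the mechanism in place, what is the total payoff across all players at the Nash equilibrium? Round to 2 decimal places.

2637.81 labor-hours

Under the mechanism each unit contributed yields 5.3 × 1.58 / 7 = 1.1963 back to its contributor per unit of net cost, which exceeds 1, making full contribution the dominant choice for everyone.
At the Nash equilibrium everyone contributes 45. Group total payoff = 5.3 × 1.58 × 315 = 2637.81.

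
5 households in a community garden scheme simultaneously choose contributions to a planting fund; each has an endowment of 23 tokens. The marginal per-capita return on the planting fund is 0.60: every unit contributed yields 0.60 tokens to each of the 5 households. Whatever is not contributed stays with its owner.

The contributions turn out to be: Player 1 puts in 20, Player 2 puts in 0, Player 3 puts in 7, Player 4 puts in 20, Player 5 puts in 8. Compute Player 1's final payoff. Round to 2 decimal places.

36.00 tokens

Total contributed: 20 + 0 + 7 + 20 + 8 = 55.
Each receives 0.60 × 55 = 33.00 from the planting fund.
Player 1 keeps 23 − 20 = 3, so Player 1's payoff is 3 + 33.00 = 36.00.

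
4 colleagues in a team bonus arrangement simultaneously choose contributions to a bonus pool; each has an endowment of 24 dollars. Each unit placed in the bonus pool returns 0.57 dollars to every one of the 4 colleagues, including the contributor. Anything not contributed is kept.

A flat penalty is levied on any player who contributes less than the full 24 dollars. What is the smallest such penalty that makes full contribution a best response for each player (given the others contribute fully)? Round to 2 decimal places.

Given the others contribute fully, the best deviation is to contribute 0 (any partial contribution still incurs the fine and gives up units whose private return 0.57 is below 1).
Deviating from 24 to 0 saves 24 dollars but forfeits the deviator's share of the drop in the bonus pool: 0.57 × 24 = 13.68.
So the deviation gain is 24 − 13.68 = 10.32, and the fine must be at least 10.32 dollars to wipe it out.

10.32 dollars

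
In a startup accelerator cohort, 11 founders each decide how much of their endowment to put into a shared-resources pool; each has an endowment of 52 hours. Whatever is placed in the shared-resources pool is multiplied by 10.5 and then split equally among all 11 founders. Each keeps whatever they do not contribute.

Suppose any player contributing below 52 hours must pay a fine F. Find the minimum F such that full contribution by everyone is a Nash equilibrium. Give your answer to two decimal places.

2.36 hours

Given the others contribute fully, the best deviation is to contribute 0 (any partial contribution still incurs the fine and gives up units whose private return 0.9545 is below 1).
Deviating from 52 to 0 saves 52 hours but forfeits the deviator's share of the drop in the shared-resources pool: 10.5/11 × 52 = 49.64.
So the deviation gain is 52 − 49.64 = 2.36, and the fine must be at least 2.36 hours to wipe it out.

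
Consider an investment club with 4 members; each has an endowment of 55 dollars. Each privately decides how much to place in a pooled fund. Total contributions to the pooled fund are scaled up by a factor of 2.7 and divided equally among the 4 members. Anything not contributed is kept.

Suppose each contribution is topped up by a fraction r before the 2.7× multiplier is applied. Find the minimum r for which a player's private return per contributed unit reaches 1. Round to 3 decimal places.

With matching at rate r, one contributed unit becomes (1 + r) in the pooled fund and returns 2.7 × (1 + r) / 4 to the contributor.
Setting this equal to 1: 1 + r = 4/2.7 = 1.4815.
So the minimum matching rate is r = 1.4815 − 1 = 0.481.

0.481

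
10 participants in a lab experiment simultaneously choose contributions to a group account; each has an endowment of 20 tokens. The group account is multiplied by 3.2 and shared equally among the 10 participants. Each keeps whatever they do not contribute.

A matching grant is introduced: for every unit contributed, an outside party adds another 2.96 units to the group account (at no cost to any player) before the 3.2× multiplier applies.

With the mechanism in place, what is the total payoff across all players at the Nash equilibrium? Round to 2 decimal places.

2534.40 tokens

The effective private return per unit is now 3.2 × 3.96 / 10 = 1.2672 > 1, so every player's dominant strategy flips to full contribution.
So the Nash equilibrium is full contribution by all 10; the group earns 3.2 × 3.96 × 200 = 2534.40.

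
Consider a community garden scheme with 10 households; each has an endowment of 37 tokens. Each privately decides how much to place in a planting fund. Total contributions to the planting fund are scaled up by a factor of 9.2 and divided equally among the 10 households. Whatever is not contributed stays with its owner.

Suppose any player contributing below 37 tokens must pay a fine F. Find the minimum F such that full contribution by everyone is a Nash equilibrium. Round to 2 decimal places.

2.96 tokens

Given the others contribute fully, the best deviation is to contribute 0 (any partial contribution still incurs the fine and gives up units whose private return 0.9200 is below 1).
Deviating from 37 to 0 saves 37 tokens but forfeits the deviator's share of the drop in the planting fund: 9.2/10 × 37 = 34.04.
So the deviation gain is 37 − 34.04 = 2.96, and the fine must be at least 2.96 tokens to wipe it out.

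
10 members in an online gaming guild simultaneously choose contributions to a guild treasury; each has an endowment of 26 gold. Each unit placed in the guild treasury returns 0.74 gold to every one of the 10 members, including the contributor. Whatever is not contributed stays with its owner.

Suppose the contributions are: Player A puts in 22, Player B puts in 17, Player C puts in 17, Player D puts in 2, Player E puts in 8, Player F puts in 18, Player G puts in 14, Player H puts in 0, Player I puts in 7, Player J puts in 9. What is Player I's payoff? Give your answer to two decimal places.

Total contributed: 22 + 17 + 17 + 2 + 8 + 18 + 14 + 0 + 7 + 9 = 114.
Each receives 0.74 × 114 = 84.36 from the guild treasury.
Player I keeps 26 − 7 = 19, so Player I's payoff is 19 + 84.36 = 103.36.

103.36 gold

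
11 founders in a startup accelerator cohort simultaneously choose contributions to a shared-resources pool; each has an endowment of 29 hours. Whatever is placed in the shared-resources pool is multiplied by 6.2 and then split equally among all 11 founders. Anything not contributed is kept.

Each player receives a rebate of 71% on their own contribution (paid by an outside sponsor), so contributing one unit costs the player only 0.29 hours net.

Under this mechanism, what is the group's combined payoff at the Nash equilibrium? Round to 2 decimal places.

2204.29 hours

The effective private return per unit is now (6.2/11) / 0.29 = 1.9436 > 1, so every player's dominant strategy flips to full contribution.
At the Nash equilibrium everyone contributes 29. Group total payoff = 11 × (29 × 0.71 + 6.2 × 29) = 2204.29.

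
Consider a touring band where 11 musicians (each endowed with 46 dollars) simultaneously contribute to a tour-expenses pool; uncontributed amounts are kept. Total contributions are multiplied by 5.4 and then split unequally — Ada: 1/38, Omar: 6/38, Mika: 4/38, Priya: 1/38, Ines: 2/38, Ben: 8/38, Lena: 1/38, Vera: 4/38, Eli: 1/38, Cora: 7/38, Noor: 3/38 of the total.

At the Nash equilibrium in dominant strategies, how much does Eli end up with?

Player j's private return per contributed unit is 5.4 × (j's share). Contributing is weakly dominant for j when that share is at least 1/5.4 = 0.1852, and contributing 0 is dominant otherwise.
Ben alone (share 8/38) is above the threshold, contributing 46; the remaining 10 contribute 0. Total contributed: 46.
Eli keeps 46 and receives 5.4 × 46 × 1/38 = 6.54 from the tour-expenses pool, for a payoff of 52.54.

52.54 dollars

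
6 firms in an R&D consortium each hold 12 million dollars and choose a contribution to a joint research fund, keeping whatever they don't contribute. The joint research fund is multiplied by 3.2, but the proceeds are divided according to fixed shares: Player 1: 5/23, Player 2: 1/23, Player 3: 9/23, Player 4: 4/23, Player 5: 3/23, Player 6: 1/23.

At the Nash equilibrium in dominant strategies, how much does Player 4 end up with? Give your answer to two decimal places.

18.68 million dollars

Player j's private return per contributed unit is 3.2 × (j's share). Contributing is weakly dominant for j when that share is at least 1/3.2 = 0.3125, and contributing 0 is dominant otherwise.
The only share above 0.3125 is Player 3's 9/23, contributing 12; the remaining 5 contribute 0. Total contributed: 12.
Player 4 keeps 12 and receives 3.2 × 12 × 4/23 = 6.68 from the joint research fund, for a payoff of 18.68.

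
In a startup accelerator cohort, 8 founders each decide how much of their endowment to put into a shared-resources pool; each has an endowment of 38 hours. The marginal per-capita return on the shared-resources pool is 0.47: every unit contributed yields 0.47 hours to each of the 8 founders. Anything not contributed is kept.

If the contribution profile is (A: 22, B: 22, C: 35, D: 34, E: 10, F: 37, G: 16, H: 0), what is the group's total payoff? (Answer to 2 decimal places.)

789.76 hours

Total contributed: 22 + 22 + 35 + 34 + 10 + 37 + 16 + 0 = 176; total kept: 8 × 38 − 176 = 128.
The shared-resources pool pays out 0.47 × 8 × 176 = 661.76 in aggregate.
Group total = 128 + 661.76 = 789.76.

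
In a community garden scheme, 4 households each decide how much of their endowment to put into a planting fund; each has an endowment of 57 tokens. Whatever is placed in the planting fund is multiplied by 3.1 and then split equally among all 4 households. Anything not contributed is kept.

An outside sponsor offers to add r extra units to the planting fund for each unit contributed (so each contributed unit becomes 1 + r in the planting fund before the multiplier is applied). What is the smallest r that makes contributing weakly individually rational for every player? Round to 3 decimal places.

0.290

With matching at rate r, one contributed unit becomes (1 + r) in the planting fund and returns 3.1 × (1 + r) / 4 to the contributor.
Setting this equal to 1: 1 + r = 4/3.1 = 1.2903.
So the minimum matching rate is r = 1.2903 − 1 = 0.290.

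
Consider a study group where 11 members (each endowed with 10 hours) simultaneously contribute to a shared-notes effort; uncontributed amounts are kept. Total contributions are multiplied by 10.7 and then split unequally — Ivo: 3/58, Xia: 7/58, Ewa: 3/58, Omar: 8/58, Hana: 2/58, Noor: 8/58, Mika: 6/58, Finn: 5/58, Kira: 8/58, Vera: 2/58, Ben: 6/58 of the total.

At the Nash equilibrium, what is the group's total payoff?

Each unit j contributes comes back to j as 10.7 × (j's share), so j prefers to contribute only if that share exceeds 1/10.7 = 0.0935; otherwise keeping the unit dominates.
The shares above 0.0935 belong to Xia, Omar, Noor, Mika, Kira and Ben, contributing 10 each; the remaining 5 contribute 0. Total contributed: 60.
The shared-notes effort pays out 10.7 × 60 = 642.00 in total (split across the unequal shares, but the aggregate is all that matters for the group sum).
The 5 free-riders keep 10 each, adding 50. Group total = 50 + 642.00 = 692.00.

692.00 hours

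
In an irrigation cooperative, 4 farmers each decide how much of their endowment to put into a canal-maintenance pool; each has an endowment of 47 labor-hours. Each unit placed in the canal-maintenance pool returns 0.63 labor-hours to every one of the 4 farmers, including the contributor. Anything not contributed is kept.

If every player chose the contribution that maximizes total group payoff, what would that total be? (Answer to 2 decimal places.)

473.76 labor-hours

Each contributed unit returns 2.520 to the group as a whole (0.63 to each of 4 players), which exceeds 1, so the social optimum is full contribution: group total = 2.520 × 188 = 473.76.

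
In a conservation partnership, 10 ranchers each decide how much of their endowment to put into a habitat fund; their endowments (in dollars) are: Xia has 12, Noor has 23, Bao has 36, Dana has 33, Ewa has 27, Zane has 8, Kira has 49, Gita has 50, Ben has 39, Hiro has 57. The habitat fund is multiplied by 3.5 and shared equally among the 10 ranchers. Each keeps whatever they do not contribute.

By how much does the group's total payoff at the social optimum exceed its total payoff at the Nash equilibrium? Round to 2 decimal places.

The private return per contributed unit is 3.5/10 = 0.3500 < 1 for every player regardless of endowment, so the Nash equilibrium is zero contribution and the group total is Σ E_j = 12 + 23 + 36 + 33 + 27 + 8 + 49 + 50 + 39 + 57 = 334.
Each contributed unit returns 3.500 to the group, so the social optimum is full contribution by everyone: group total = 3.500 × 334 = 1169.00.
Efficiency loss = (3.500 − 1) × 334 = 835.00.

835.00 dollars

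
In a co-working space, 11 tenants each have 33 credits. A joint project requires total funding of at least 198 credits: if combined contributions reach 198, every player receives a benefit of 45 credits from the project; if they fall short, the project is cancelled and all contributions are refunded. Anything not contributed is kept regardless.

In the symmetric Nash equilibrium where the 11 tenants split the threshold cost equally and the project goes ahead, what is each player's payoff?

Equal share of the threshold: 198/11 = 18.
At this profile no one gains by cutting their contribution: any cut drops the total below 198, the project is cancelled, contributions are refunded, and the deviator ends with 33, which is less than 33 − 18 + 45 = 60. Contributing more than 18 just wastes the excess. So contributing exactly 18 is a best response.
Each player's payoff: 33 − 18 + 45 = 60.

60 credits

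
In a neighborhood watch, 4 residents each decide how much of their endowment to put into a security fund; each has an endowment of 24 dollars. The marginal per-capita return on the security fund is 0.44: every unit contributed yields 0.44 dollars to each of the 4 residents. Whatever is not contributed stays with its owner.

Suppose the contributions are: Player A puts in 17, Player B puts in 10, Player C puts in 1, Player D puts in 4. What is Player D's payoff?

Total contributed: 17 + 10 + 1 + 4 = 32.
Each receives 0.44 × 32 = 14.08 from the security fund.
Player D keeps 24 − 4 = 20, so Player D's payoff is 20 + 14.08 = 34.08.

34.08 dollars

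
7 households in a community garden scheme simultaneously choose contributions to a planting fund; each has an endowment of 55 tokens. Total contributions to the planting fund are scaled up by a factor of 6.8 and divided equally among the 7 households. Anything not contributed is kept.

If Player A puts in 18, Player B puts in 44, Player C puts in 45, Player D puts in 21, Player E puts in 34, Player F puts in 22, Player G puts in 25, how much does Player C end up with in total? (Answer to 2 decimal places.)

213.03 tokens

Total contributed: 18 + 44 + 45 + 21 + 34 + 22 + 25 = 209.
Each receives 6.8 × 209 / 7 = 203.03 from the planting fund.
Player C keeps 55 − 45 = 10, so Player C's payoff is 10 + 203.03 = 213.03.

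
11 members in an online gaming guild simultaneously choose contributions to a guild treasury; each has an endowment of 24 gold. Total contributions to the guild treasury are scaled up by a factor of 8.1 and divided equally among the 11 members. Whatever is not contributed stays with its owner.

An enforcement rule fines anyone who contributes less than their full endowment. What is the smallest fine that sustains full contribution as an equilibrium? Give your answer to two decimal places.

Given the others contribute fully, the best deviation is to contribute 0 (any partial contribution still incurs the fine and gives up units whose private return 0.7364 is below 1).
Deviating from 24 to 0 saves 24 gold but forfeits the deviator's share of the drop in the guild treasury: 8.1/11 × 24 = 17.67.
So the deviation gain is 24 − 17.67 = 6.33, and the fine must be at least 6.33 gold to wipe it out.

6.33 gold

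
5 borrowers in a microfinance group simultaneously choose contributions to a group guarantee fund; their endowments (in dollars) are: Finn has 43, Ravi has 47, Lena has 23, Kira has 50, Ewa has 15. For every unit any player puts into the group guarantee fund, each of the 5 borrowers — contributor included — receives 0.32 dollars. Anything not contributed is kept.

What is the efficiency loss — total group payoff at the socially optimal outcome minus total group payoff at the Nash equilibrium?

The private return per contributed unit is 0.32 < 1 for everyone, so the Nash equilibrium is zero contribution and the group total is Σ E_j = 43 + 47 + 23 + 50 + 15 = 178.
Each contributed unit returns 1.600 to the group, so the social optimum is full contribution by everyone: group total = 1.600 × 178 = 284.80.
Efficiency loss = (1.600 − 1) × 178 = 106.80.

106.80 dollars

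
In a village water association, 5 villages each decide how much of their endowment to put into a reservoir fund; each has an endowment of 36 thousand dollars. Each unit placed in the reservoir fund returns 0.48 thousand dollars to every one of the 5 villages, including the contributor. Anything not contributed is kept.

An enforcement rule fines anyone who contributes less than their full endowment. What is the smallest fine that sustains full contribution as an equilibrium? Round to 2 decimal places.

Given the others contribute fully, the best deviation is to contribute 0 (any partial contribution still incurs the fine and gives up units whose private return 0.48 is below 1).
Deviating from 36 to 0 saves 36 thousand dollars but forfeits the deviator's share of the drop in the reservoir fund: 0.48 × 36 = 17.28.
So the deviation gain is 36 − 17.28 = 18.72, and the fine must be at least 18.72 thousand dollars to wipe it out.

18.72 thousand dollars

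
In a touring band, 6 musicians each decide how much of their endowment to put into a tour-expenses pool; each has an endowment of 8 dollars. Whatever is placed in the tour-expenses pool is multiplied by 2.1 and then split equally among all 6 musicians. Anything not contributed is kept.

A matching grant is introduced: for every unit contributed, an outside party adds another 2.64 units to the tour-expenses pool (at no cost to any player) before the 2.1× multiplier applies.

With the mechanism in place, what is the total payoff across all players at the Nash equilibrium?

366.91 dollars

Under the mechanism each unit contributed yields 2.1 × 3.64 / 6 = 1.2740 back to its contributor per unit of net cost, which exceeds 1, making full contribution the dominant choice for everyone.
So the Nash equilibrium is full contribution by all 6; the group earns 2.1 × 3.64 × 48 = 366.91.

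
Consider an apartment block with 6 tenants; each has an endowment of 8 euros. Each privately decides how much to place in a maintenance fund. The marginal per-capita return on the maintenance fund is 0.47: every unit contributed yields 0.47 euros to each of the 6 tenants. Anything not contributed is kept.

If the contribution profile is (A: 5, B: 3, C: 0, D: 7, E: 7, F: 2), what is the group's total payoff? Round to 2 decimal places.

Total contributed: 5 + 3 + 0 + 7 + 7 + 2 = 24; total kept: 6 × 8 − 24 = 24.
The maintenance fund pays out 0.47 × 6 × 24 = 67.68 in aggregate.
Group total = 24 + 67.68 = 91.68.

91.68 euros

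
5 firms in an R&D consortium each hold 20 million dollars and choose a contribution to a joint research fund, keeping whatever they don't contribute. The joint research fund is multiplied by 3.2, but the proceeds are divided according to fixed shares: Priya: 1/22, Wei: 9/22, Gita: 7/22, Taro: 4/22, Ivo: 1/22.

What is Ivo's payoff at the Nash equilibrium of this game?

For player j, contributing a unit is worthwhile iff 3.2 × (j's share) ≥ 1, i.e. iff j's share is at least 0.3125.
The shares above 0.3125 belong to Wei and Gita, contributing 20 each; the remaining 3 contribute 0. Total contributed: 40.
Ivo keeps 20 and receives 3.2 × 40 × 1/22 = 5.82 from the joint research fund, for a payoff of 25.82.

25.82 million dollars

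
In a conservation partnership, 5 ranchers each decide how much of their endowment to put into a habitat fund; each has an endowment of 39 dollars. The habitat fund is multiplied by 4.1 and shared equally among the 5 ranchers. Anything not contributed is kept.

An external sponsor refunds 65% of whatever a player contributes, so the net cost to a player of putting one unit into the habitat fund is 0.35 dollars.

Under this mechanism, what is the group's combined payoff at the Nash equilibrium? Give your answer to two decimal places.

With the mechanism, a contributed unit returns (4.1/5) / 0.35 = 2.3429 per unit of net cost to the contributor — now above 1 — so contributing fully is weakly dominant for every player.
So the Nash equilibrium is full contribution by all 5; the group earns 5 × (39 × 0.65 + 4.1 × 39) = 926.25.

926.25 dollars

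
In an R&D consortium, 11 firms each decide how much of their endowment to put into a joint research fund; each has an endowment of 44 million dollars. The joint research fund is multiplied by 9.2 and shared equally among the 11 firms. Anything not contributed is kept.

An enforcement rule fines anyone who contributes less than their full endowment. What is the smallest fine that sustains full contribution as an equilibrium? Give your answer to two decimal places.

7.20 million dollars

Given the others contribute fully, the best deviation is to contribute 0 (any partial contribution still incurs the fine and gives up units whose private return 0.8364 is below 1).
Deviating from 44 to 0 saves 44 million dollars but forfeits the deviator's share of the drop in the joint research fund: 9.2/11 × 44 = 36.80.
So the deviation gain is 44 − 36.80 = 7.20, and the fine must be at least 7.20 million dollars to wipe it out.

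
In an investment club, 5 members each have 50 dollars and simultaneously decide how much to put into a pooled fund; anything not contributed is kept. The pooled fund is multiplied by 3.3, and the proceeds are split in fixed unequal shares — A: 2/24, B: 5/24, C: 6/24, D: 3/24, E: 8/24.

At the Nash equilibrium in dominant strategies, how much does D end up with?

70.63 dollars

A player with share s gets back 3.3·s per unit contributed, so full contribution is dominant for anyone with s > 1/3.3 = 0.3030 and zero contribution is dominant for anyone below.
E alone (share 8/24) is above the threshold, contributing 50; the remaining 4 contribute 0. Total contributed: 50.
D keeps 50 and receives 3.3 × 50 × 3/24 = 20.63 from the pooled fund, for a payoff of 70.63.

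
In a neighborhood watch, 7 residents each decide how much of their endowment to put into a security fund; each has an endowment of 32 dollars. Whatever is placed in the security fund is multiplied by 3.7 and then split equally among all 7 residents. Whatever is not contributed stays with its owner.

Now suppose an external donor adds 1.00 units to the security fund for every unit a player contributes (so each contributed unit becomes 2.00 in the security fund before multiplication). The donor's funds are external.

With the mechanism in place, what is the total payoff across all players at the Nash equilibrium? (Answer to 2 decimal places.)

Under the mechanism each unit contributed yields 3.7 × 2.00 / 7 = 1.0571 back to its contributor per unit of net cost, which exceeds 1, making full contribution the dominant choice for everyone.
At the Nash equilibrium everyone contributes 32. Group total payoff = 3.7 × 2.00 × 224 = 1657.60.

1657.60 dollars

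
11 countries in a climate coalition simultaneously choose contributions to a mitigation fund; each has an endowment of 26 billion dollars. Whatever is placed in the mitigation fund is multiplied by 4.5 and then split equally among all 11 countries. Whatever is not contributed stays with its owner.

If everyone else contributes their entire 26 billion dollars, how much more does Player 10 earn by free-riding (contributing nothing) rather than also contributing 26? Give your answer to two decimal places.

15.36 billion dollars

Switching from a contribution of 26 to 0 lets Player 10 keep an extra 26 billion dollars, but lowers the mitigation fund by 26, which costs Player 10 their own share of that drop: 4.5/11 × 26 = 10.64.
Net gain = 26 − 10.64 = 15.36. The private return per contributed unit (0.4091) is below 1, so free-riding is indeed the best response regardless of what the others do.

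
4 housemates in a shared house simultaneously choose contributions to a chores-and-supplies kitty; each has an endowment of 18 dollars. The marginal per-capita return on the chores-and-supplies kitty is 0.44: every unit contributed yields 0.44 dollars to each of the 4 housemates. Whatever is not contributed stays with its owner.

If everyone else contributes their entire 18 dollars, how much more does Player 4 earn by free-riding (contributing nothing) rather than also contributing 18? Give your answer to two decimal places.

10.08 dollars

Switching from a contribution of 18 to 0 lets Player 4 keep an extra 18 dollars, but lowers the chores-and-supplies kitty by 18, which costs Player 4 their own share of that drop: 0.44 × 18 = 7.92.
Net gain = 18 − 7.92 = 10.08. The private return per contributed unit (0.44) is below 1, so free-riding is indeed the best response regardless of what the others do.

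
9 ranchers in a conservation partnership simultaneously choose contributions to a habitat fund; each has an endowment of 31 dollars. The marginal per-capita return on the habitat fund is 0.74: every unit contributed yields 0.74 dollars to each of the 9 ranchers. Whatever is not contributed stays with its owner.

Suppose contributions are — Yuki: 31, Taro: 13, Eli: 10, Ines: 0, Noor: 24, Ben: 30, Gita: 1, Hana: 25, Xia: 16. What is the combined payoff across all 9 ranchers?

1128.00 dollars

Total contributed: 31 + 13 + 10 + 0 + 24 + 30 + 1 + 25 + 16 = 150; total kept: 9 × 31 − 150 = 129.
The habitat fund pays out 0.74 × 9 × 150 = 999.00 in aggregate.
Group total = 129 + 999.00 = 1128.00.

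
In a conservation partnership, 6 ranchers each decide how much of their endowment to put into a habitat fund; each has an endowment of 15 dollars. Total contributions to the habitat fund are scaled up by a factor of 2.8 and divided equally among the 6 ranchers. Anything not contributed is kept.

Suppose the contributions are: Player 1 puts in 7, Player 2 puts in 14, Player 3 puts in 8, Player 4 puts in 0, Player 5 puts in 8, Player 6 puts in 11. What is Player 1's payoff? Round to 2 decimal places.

Total contributed: 7 + 14 + 8 + 0 + 8 + 11 = 48.
Each receives 2.8 × 48 / 6 = 22.40 from the habitat fund.
Player 1 keeps 15 − 7 = 8, so Player 1's payoff is 8 + 22.40 = 30.40.

30.40 dollars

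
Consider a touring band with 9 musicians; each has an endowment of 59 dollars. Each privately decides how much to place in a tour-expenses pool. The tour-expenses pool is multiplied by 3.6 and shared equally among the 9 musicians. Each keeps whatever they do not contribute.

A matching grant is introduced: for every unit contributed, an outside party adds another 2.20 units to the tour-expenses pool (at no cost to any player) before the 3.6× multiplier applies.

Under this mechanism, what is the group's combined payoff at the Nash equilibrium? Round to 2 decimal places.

6117.12 dollars

With the mechanism, a contributed unit returns 3.6 × 3.20 / 9 = 1.2800 per unit of net cost to the contributor — now above 1 — so contributing fully is weakly dominant for every player.
So the Nash equilibrium is full contribution by all 9; the group earns 3.6 × 3.20 × 531 = 6117.12.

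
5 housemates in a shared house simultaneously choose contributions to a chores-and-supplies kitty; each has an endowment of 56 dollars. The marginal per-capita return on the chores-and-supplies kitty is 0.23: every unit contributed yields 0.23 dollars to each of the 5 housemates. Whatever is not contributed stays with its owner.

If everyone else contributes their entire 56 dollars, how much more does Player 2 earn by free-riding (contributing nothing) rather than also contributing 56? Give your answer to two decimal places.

Switching from a contribution of 56 to 0 lets Player 2 keep an extra 56 dollars, but lowers the chores-and-supplies kitty by 56, which costs Player 2 their own share of that drop: 0.23 × 56 = 12.88.
Net gain = 56 − 12.88 = 43.12. The private return per contributed unit (0.23) is below 1, so free-riding is indeed the best response regardless of what the others do.

43.12 dollars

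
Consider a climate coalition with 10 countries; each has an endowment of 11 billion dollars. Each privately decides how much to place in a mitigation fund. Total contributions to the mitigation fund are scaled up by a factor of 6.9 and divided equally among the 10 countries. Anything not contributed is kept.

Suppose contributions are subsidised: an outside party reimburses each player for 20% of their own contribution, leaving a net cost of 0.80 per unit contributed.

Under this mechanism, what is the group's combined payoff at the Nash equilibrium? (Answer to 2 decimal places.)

110.00 billion dollars

Even with the mechanism, each unit contributed returns only (6.9/10) / 0.80 = 0.8625 per unit of net cost, so contributing nothing is still dominant.
Everyone keeps their endowment and the group total is 10 × 11 = 110.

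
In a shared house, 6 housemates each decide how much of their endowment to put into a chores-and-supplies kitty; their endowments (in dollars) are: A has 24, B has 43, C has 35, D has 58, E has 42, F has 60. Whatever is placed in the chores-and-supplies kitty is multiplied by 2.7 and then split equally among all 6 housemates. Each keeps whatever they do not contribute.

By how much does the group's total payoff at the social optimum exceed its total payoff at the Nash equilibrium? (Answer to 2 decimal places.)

445.40 dollars

The private return per contributed unit is 2.7/6 = 0.4500 < 1 for every player regardless of endowment, so the Nash equilibrium is zero contribution and the group total is Σ E_j = 24 + 43 + 35 + 58 + 42 + 60 = 262.
Each contributed unit returns 2.700 to the group, so the social optimum is full contribution by everyone: group total = 2.700 × 262 = 707.40.
Efficiency loss = (2.700 − 1) × 262 = 445.40.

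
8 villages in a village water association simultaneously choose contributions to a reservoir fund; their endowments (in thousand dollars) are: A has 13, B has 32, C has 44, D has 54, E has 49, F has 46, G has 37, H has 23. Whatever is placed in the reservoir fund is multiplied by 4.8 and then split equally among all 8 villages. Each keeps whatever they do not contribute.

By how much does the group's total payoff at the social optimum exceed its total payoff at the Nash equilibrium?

The private return per contributed unit is 4.8/8 = 0.6000 < 1 for every player regardless of endowment, so the Nash equilibrium is zero contribution and the group total is Σ E_j = 13 + 32 + 44 + 54 + 49 + 46 + 37 + 23 = 298.
Each contributed unit returns 4.800 to the group, so the social optimum is full contribution by everyone: group total = 4.800 × 298 = 1430.40.
Efficiency loss = (4.800 − 1) × 298 = 1132.40.

1132.40 thousand dollars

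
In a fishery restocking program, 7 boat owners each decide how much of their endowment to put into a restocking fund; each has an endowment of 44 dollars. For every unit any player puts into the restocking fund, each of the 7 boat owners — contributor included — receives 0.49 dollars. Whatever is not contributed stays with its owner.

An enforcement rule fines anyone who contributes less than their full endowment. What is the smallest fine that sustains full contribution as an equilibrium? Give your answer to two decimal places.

Given the others contribute fully, the best deviation is to contribute 0 (any partial contribution still incurs the fine and gives up units whose private return 0.49 is below 1).
Deviating from 44 to 0 saves 44 dollars but forfeits the deviator's share of the drop in the restocking fund: 0.49 × 44 = 21.56.
So the deviation gain is 44 − 21.56 = 22.44, and the fine must be at least 22.44 dollars to wipe it out.

22.44 dollars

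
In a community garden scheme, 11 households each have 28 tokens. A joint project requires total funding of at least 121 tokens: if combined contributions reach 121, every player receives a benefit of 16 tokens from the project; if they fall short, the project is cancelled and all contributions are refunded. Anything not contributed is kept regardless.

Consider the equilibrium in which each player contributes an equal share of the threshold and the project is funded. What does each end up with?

Equal share of the threshold: 121/11 = 11.
At this profile no one gains by cutting their contribution: any cut drops the total below 121, the project is cancelled, contributions are refunded, and the deviator ends with 28, which is less than 28 − 11 + 16 = 33. Contributing more than 11 just wastes the excess. So contributing exactly 11 is a best response.
Each player's payoff: 28 − 11 + 16 = 33.

33 tokens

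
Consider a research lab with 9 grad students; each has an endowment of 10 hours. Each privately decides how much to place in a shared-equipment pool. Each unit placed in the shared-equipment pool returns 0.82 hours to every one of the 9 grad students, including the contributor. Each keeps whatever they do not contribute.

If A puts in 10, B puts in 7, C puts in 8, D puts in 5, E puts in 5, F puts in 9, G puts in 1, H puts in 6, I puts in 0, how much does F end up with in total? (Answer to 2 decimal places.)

42.82 hours

Total contributed: 10 + 7 + 8 + 5 + 5 + 9 + 1 + 6 + 0 = 51.
Each receives 0.82 × 51 = 41.82 from the shared-equipment pool.
F keeps 10 − 9 = 1, so F's payoff is 1 + 41.82 = 42.82.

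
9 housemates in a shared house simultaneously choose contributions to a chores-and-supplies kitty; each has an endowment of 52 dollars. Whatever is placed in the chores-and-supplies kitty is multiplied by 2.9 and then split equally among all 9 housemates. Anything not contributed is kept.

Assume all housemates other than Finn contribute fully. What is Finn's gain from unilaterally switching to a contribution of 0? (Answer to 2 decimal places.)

Switching from a contribution of 52 to 0 lets Finn keep an extra 52 dollars, but lowers the chores-and-supplies kitty by 52, which costs Finn their own share of that drop: 2.9/9 × 52 = 16.76.
Net gain = 52 − 16.76 = 35.24. The private return per contributed unit (0.3222) is below 1, so free-riding is indeed the best response regardless of what the others do.

35.24 dollars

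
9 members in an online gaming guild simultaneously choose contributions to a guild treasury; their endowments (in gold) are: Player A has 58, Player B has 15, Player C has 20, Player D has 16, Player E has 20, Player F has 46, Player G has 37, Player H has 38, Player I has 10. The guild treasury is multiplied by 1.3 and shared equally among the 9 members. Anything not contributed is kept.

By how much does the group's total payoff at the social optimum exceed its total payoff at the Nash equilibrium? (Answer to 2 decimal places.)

78.00 gold

The private return per contributed unit is 1.3/9 = 0.1444 < 1 for every player regardless of endowment, so the Nash equilibrium is zero contribution and the group total is Σ E_j = 58 + 15 + 20 + 16 + 20 + 46 + 37 + 38 + 10 = 260.
Each contributed unit returns 1.300 to the group, so the social optimum is full contribution by everyone: group total = 1.300 × 260 = 338.00.
Efficiency loss = (1.300 − 1) × 260 = 78.00.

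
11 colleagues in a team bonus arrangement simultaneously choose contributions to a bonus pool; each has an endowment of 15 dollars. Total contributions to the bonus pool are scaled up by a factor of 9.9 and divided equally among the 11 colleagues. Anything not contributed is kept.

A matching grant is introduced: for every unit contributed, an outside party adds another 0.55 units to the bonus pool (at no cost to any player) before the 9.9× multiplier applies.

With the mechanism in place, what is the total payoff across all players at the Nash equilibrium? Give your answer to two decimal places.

The effective private return per unit is now 9.9 × 1.55 / 11 = 1.3950 > 1, so every player's dominant strategy flips to full contribution.
At the Nash equilibrium everyone contributes 15. Group total payoff = 9.9 × 1.55 × 165 = 2531.93.

2531.93 dollars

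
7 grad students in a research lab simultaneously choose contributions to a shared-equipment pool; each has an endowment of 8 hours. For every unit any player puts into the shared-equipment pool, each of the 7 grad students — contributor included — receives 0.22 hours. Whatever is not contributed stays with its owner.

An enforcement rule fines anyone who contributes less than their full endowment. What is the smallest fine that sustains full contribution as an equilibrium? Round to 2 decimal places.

6.24 hours

Given the others contribute fully, the best deviation is to contribute 0 (any partial contribution still incurs the fine and gives up units whose private return 0.22 is below 1).
Deviating from 8 to 0 saves 8 hours but forfeits the deviator's share of the drop in the shared-equipment pool: 0.22 × 8 = 1.76.
So the deviation gain is 8 − 1.76 = 6.24, and the fine must be at least 6.24 hours to wipe it out.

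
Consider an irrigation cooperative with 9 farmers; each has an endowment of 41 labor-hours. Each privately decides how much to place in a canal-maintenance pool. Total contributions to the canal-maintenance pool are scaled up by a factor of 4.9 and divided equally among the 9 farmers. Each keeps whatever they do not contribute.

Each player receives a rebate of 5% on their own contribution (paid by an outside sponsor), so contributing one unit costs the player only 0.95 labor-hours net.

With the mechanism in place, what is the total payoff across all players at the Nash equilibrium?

With the mechanism, a contributed unit returns (4.9/9) / 0.95 = 0.5731 per unit of net cost — still below 1 — so contributing 0 remains dominant for every player.
At the Nash equilibrium no one contributes; group total payoff = 9 × 41 = 369.

369.00 labor-hours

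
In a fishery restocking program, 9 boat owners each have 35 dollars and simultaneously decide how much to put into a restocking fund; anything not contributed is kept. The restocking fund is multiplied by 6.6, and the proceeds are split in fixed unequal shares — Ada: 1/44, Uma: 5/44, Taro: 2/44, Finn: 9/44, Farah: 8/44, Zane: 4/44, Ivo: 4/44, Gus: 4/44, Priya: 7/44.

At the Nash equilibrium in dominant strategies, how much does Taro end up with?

A player with share s gets back 6.6·s per unit contributed, so full contribution is dominant for anyone with s > 1/6.6 = 0.1515 and zero contribution is dominant for anyone below.
Finn, Farah and Priya clear that bar, contributing 35 each; the remaining 6 contribute 0. Total contributed: 105.
Taro keeps 35 and receives 6.6 × 105 × 2/44 = 31.50 from the restocking fund, for a payoff of 66.50.

66.50 dollars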